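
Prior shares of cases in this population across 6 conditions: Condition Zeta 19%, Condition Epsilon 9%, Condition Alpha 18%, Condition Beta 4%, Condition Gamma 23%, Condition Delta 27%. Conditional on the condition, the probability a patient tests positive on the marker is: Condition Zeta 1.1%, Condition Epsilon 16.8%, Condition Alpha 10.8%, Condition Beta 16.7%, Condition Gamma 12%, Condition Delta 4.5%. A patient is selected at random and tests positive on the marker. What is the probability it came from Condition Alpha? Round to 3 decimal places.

0.234

By Bayes' rule, posterior ∝ prior × likelihood:
  Condition Zeta: 0.19 × 0.011 = 0.00209
  Condition Epsilon: 0.09 × 0.168 = 0.01512
  Condition Alpha: 0.18 × 0.108 = 0.01944
  Condition Beta: 0.04 × 0.167 = 0.00668
  Condition Gamma: 0.23 × 0.12 = 0.0276
  Condition Delta: 0.27 × 0.045 = 0.01215
Normalizing constant = 0.08308.
P(Condition Alpha | evidence) = 0.01944 / 0.08308 ≈ 0.234.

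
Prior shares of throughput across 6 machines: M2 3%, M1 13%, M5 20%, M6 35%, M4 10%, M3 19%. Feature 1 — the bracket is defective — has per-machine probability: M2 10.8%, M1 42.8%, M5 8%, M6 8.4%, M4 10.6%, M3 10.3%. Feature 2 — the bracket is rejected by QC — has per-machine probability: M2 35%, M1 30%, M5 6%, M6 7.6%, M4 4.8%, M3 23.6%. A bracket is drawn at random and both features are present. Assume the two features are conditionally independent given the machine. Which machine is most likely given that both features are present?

M1

By Bayes' rule, posterior ∝ prior × likelihood:
  M2: 0.03 × 0.108 × 0.35 = 0.001134
  M1: 0.13 × 0.428 × 0.3 = 0.016692
  M5: 0.2 × 0.08 × 0.06 = 0.00096
  M6: 0.35 × 0.084 × 0.076 = 0.0022344
  M4: 0.1 × 0.106 × 0.048 = 0.0005088
  M3: 0.19 × 0.103 × 0.236 = 0.00461852
Normalizing constant = 0.02614772.
Largest term belongs to M1, so M1 is most probable.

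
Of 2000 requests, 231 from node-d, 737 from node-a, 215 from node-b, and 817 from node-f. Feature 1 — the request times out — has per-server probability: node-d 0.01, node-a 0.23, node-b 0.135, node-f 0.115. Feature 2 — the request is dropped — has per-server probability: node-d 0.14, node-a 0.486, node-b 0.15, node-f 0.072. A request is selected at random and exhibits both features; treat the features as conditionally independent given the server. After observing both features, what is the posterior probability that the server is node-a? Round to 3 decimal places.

0.878

Prior × likelihood for each hypothesis:
  node-d: 0.1155 × 0.01 × 0.14 = 0.0001617
  node-a: 0.3685 × 0.23 × 0.486 = 0.04119093
  node-b: 0.1075 × 0.135 × 0.15 = 0.002176875
  node-f: 0.4085 × 0.115 × 0.072 = 0.00338238
Normalizing constant = 0.046911885.
P(node-a | evidence) = 0.04119093 / 0.046911885 ≈ 0.878.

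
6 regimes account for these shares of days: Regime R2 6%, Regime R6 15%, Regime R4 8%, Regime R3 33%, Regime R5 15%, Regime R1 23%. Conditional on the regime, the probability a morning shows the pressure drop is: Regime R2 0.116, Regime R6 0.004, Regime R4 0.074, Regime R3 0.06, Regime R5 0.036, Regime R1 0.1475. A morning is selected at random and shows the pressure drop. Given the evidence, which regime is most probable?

Prior × likelihood for each hypothesis:
  Regime R2: 0.06 × 0.116 = 0.00696
  Regime R6: 0.15 × 0.004 = 0.0006
  Regime R4: 0.08 × 0.074 = 0.00592
  Regime R3: 0.33 × 0.06 = 0.0198
  Regime R5: 0.15 × 0.036 = 0.0054
  Regime R1: 0.23 × 0.1475 = 0.033925
Normalizing constant = 0.072605.
Largest term belongs to Regime R1, so Regime R1 is most probable.

Regime R1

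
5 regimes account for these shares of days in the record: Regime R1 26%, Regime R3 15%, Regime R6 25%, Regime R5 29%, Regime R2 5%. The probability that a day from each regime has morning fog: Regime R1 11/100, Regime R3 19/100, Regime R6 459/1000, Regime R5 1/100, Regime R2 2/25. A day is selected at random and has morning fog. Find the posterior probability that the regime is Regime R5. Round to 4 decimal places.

0.0162

Compute prior × likelihood for every hypothesis:
  Regime R1: 0.26 × 0.11 = 0.0286
  Regime R3: 0.15 × 0.19 = 0.0285
  Regime R6: 0.25 × 0.459 = 0.11475
  Regime R5: 0.29 × 0.01 = 0.0029
  Regime R2: 0.05 × 0.08 = 0.004
Normalizing constant = 0.17875.
P(Regime R5 | evidence) = 0.0029 / 0.17875 ≈ 0.0162.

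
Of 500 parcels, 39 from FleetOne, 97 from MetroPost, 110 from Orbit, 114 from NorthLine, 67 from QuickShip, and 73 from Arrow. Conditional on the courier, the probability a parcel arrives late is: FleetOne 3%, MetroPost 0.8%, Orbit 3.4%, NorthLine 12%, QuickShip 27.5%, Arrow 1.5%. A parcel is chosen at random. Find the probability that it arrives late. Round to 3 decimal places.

0.078

Compute prior × likelihood for every hypothesis:
  FleetOne: 0.078 × 0.03 = 0.00234
  MetroPost: 0.194 × 0.008 = 0.001552
  Orbit: 0.22 × 0.034 = 0.00748
  NorthLine: 0.228 × 0.12 = 0.02736
  QuickShip: 0.134 × 0.275 = 0.03685
  Arrow: 0.146 × 0.015 = 0.00219
P(late) = 0.00234 + 0.001552 + 0.00748 + 0.02736 + 0.03685 + 0.00219 = 0.077772 → 0.078.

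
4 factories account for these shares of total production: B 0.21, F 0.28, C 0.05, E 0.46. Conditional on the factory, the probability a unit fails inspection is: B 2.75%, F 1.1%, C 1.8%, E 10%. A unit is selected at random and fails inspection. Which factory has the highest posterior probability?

By Bayes' rule, posterior ∝ prior × likelihood:
  B: 0.21 × 0.0275 = 0.005775
  F: 0.28 × 0.011 = 0.00308
  C: 0.05 × 0.018 = 0.0009
  E: 0.46 × 0.1 = 0.046
Total = 0.055755.
Largest term belongs to E, so E is most probable.

E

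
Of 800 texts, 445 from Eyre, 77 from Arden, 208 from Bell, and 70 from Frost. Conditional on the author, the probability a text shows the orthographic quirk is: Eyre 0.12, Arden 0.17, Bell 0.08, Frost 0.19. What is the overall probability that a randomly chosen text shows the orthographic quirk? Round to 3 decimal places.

0.121

Unnormalized posteriors (prior × likelihood):
  Eyre: 0.55625 × 0.12 = 0.06675
  Arden: 0.09625 × 0.17 = 0.0163625
  Bell: 0.26 × 0.08 = 0.0208
  Frost: 0.0875 × 0.19 = 0.016625
P(quirk) = 0.06675 + 0.0163625 + 0.0208 + 0.016625 = 0.1205375 → 0.121.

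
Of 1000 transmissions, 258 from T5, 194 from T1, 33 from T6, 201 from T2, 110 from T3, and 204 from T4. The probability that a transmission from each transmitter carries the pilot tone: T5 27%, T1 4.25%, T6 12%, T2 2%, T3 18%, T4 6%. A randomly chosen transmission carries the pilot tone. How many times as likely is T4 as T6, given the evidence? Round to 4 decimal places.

Prior × likelihood for each hypothesis:
  T5: 0.258 × 0.27 = 0.06966
  T1: 0.194 × 0.0425 = 0.008245
  T6: 0.033 × 0.12 = 0.00396
  T2: 0.201 × 0.02 = 0.00402
  T3: 0.11 × 0.18 = 0.0198
  T4: 0.204 × 0.06 = 0.01224
Sum = 0.117925.
The ratio is 0.01224 / 0.00396 (the normalizer cancels) = 3.0909.

3.0909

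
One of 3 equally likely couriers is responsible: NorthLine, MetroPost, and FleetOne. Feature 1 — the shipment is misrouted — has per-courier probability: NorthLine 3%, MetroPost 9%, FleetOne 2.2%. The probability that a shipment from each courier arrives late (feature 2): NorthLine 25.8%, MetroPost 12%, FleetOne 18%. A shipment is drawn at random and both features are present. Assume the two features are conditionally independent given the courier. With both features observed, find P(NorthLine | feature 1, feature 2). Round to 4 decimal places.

0.3440

Since the prior is uniform, the posterior is proportional to the likelihood:
  NorthLine: 0.03 × 0.258 = 0.00774
  MetroPost: 0.09 × 0.12 = 0.0108
  FleetOne: 0.022 × 0.18 = 0.00396
Sum = 0.0225.
P(NorthLine | evidence) = 0.00774 / 0.0225 ≈ 0.3440.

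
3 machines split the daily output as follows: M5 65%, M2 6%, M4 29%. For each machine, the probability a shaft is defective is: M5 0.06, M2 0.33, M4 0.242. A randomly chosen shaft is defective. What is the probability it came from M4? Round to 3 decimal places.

By Bayes' rule, posterior ∝ prior × likelihood:
  M5: 0.65 × 0.06 = 0.039
  M2: 0.06 × 0.33 = 0.0198
  M4: 0.29 × 0.242 = 0.07018
Normalizing constant = 0.12898.
P(M4 | evidence) = 0.07018 / 0.12898 ≈ 0.544.

0.544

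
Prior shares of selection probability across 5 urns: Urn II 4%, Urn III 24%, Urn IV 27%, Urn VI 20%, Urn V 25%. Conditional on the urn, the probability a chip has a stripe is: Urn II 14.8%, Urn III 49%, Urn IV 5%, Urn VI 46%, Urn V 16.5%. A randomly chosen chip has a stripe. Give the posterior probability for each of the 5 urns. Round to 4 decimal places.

Unnormalized posteriors (prior × likelihood):
  Urn II: 0.04 × 0.148 = 0.00592
  Urn III: 0.24 × 0.49 = 0.1176
  Urn IV: 0.27 × 0.05 = 0.0135
  Urn VI: 0.2 × 0.46 = 0.092
  Urn V: 0.25 × 0.165 = 0.04125
Sum = 0.27027.
P(Urn II | striped) = 0.00592/0.27027 ≈ 0.0219
P(Urn III | striped) = 0.1176/0.27027 ≈ 0.4351
P(Urn IV | striped) = 0.0135/0.27027 ≈ 0.0500
P(Urn VI | striped) = 0.092/0.27027 ≈ 0.3404
P(Urn V | striped) = 0.04125/0.27027 ≈ 0.1526

Urn II 0.0219, Urn III 0.4351, Urn IV 0.0500, Urn VI 0.3404, Urn V 0.1526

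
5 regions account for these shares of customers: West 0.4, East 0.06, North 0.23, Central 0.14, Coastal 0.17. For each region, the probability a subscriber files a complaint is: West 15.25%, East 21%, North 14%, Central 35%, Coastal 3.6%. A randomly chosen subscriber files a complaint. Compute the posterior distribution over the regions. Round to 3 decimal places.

West 0.379, East 0.078, North 0.200, Central 0.304, Coastal 0.038

Compute prior × likelihood for every hypothesis:
  West: 0.4 × 0.1525 = 0.061
  East: 0.06 × 0.21 = 0.0126
  North: 0.23 × 0.14 = 0.0322
  Central: 0.14 × 0.35 = 0.049
  Coastal: 0.17 × 0.036 = 0.00612
Total = 0.16092.
P(West | complaint) = 0.061/0.16092 ≈ 0.379
P(East | complaint) = 0.0126/0.16092 ≈ 0.078
P(North | complaint) = 0.0322/0.16092 ≈ 0.200
P(Central | complaint) = 0.049/0.16092 ≈ 0.304
P(Coastal | complaint) = 0.00612/0.16092 ≈ 0.038
(Check: 0.379+0.078+0.200+0.304+0.038 = 0.999.)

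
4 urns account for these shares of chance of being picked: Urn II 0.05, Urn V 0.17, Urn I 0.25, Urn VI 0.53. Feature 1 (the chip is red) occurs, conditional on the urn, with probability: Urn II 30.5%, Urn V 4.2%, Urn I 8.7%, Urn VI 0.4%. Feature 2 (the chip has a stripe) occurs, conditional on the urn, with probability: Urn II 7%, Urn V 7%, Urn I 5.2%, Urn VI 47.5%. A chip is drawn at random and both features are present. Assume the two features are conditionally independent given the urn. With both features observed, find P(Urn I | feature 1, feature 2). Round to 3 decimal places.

0.305

By Bayes' rule, posterior ∝ prior × likelihood:
  Urn II: 0.05 × 0.305 × 0.07 = 0.0010675
  Urn V: 0.17 × 0.042 × 0.07 = 0.0004998
  Urn I: 0.25 × 0.087 × 0.052 = 0.001131
  Urn VI: 0.53 × 0.004 × 0.475 = 0.001007
Normalizing constant = 0.0037053.
P(Urn I | evidence) = 0.001131 / 0.0037053 ≈ 0.305.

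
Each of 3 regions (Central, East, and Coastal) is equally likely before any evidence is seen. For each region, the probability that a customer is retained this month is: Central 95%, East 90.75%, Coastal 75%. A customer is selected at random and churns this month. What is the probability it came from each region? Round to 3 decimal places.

Taking complements, P(churn | each) = Central 0.05, East 0.0925, Coastal 0.25.
Since the prior is uniform, the posterior is proportional to the likelihood:
  Central: 0.05
  East: 0.0925
  Coastal: 0.25
Total = 0.3925.
P(Central | churn) = 0.05/0.3925 ≈ 0.127
P(East | churn) = 0.0925/0.3925 ≈ 0.236
P(Coastal | churn) = 0.25/0.3925 ≈ 0.637
(Check: 0.127+0.236+0.637 = 1.000.)

Central 0.127, East 0.236, Coastal 0.637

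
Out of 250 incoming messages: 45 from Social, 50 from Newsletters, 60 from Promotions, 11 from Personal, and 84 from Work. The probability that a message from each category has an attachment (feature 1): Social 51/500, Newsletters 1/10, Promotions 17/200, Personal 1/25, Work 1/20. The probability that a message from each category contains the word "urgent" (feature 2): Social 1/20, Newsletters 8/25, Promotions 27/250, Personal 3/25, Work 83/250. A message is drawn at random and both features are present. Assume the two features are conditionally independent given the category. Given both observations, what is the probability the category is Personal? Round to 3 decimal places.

Prior × likelihood for each hypothesis:
  Social: 0.18 × 0.102 × 0.05 = 0.000918
  Newsletters: 0.2 × 0.1 × 0.32 = 0.0064
  Promotions: 0.24 × 0.085 × 0.108 = 0.0022032
  Personal: 0.044 × 0.04 × 0.12 = 0.0002112
  Work: 0.336 × 0.05 × 0.332 = 0.0055776
Total = 0.01531.
P(Personal | evidence) = 0.0002112 / 0.01531 ≈ 0.014.

0.014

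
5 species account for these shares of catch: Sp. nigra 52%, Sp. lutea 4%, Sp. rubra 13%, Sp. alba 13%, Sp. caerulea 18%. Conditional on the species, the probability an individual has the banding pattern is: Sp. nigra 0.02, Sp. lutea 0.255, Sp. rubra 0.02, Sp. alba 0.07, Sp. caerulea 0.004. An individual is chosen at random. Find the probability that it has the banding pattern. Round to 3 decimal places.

0.033

Compute prior × likelihood for every hypothesis:
  Sp. nigra: 0.52 × 0.02 = 0.0104
  Sp. lutea: 0.04 × 0.255 = 0.0102
  Sp. rubra: 0.13 × 0.02 = 0.0026
  Sp. alba: 0.13 × 0.07 = 0.0091
  Sp. caerulea: 0.18 × 0.004 = 0.00072
P(banded) = 0.0104 + 0.0102 + 0.0026 + 0.0091 + 0.00072 = 0.03302 → 0.033.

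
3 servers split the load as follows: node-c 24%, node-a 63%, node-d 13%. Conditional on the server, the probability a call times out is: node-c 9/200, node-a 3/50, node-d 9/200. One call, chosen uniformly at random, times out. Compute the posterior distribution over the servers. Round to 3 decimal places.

node-c 0.198, node-a 0.694, node-d 0.107

By Bayes' rule, posterior ∝ prior × likelihood:
  node-c: 0.24 × 0.045 = 0.0108
  node-a: 0.63 × 0.06 = 0.0378
  node-d: 0.13 × 0.045 = 0.00585
Sum = 0.05445.
P(node-c | timeout) = 0.0108/0.05445 ≈ 0.198
P(node-a | timeout) = 0.0378/0.05445 ≈ 0.694
P(node-d | timeout) = 0.00585/0.05445 ≈ 0.107
(Check: 0.198+0.694+0.107 = 0.999.)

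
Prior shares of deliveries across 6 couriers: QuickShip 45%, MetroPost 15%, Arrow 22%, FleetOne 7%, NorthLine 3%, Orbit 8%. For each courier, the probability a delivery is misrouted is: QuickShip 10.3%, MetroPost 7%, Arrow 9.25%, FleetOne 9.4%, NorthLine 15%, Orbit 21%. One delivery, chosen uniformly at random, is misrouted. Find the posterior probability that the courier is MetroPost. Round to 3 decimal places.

Unnormalized posteriors (prior × likelihood):
  QuickShip: 0.45 × 0.103 = 0.04635
  MetroPost: 0.15 × 0.07 = 0.0105
  Arrow: 0.22 × 0.0925 = 0.02035
  FleetOne: 0.07 × 0.094 = 0.00658
  NorthLine: 0.03 × 0.15 = 0.0045
  Orbit: 0.08 × 0.21 = 0.0168
Total = 0.10508.
P(MetroPost | evidence) = 0.0105 / 0.10508 ≈ 0.100.

0.100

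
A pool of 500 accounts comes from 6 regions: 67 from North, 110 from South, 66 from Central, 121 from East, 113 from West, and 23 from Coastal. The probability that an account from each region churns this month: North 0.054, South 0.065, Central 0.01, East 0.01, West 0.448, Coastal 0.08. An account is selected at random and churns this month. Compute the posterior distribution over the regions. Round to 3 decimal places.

Unnormalized posteriors (prior × likelihood):
  North: 0.134 × 0.054 = 0.007236
  South: 0.22 × 0.065 = 0.0143
  Central: 0.132 × 0.01 = 0.00132
  East: 0.242 × 0.01 = 0.00242
  West: 0.226 × 0.448 = 0.101248
  Coastal: 0.046 × 0.08 = 0.00368
Normalizing constant = 0.130204.
P(North | churn) = 0.007236/0.130204 ≈ 0.056
P(South | churn) = 0.0143/0.130204 ≈ 0.110
P(Central | churn) = 0.00132/0.130204 ≈ 0.010
P(East | churn) = 0.00242/0.130204 ≈ 0.019
P(West | churn) = 0.101248/0.130204 ≈ 0.778
P(Coastal | churn) = 0.00368/0.130204 ≈ 0.028

North 0.056, South 0.110, Central 0.010, East 0.019, West 0.778, Coastal 0.028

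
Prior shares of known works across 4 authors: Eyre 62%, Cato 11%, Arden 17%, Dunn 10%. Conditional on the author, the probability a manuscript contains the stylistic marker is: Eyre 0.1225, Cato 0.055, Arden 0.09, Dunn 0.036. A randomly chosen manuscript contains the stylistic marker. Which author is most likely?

Eyre

Unnormalized posteriors (prior × likelihood):
  Eyre: 0.62 × 0.1225 = 0.07595
  Cato: 0.11 × 0.055 = 0.00605
  Arden: 0.17 × 0.09 = 0.0153
  Dunn: 0.1 × 0.036 = 0.0036
Sum = 0.1009.
Largest term belongs to Eyre, so Eyre is most probable.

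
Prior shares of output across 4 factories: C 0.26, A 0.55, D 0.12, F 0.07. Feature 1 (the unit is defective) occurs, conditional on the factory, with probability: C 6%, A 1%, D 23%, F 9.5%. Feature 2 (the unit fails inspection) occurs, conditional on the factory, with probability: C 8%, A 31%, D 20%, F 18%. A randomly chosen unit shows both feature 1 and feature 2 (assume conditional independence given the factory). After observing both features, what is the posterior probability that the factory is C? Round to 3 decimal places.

Unnormalized posteriors (prior × likelihood):
  C: 0.26 × 0.06 × 0.08 = 0.001248
  A: 0.55 × 0.01 × 0.31 = 0.001705
  D: 0.12 × 0.23 × 0.2 = 0.00552
  F: 0.07 × 0.095 × 0.18 = 0.001197
Normalizing constant = 0.00967.
P(C | evidence) = 0.001248 / 0.00967 ≈ 0.129.

0.129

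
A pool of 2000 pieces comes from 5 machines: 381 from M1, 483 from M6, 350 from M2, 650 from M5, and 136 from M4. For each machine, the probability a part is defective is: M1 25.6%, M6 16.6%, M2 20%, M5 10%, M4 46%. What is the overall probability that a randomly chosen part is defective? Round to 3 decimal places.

0.188

Compute prior × likelihood for every hypothesis:
  M1: 0.1905 × 0.256 = 0.048768
  M6: 0.2415 × 0.166 = 0.040089
  M2: 0.175 × 0.2 = 0.035
  M5: 0.325 × 0.1 = 0.0325
  M4: 0.068 × 0.46 = 0.03128
P(defective) = 0.048768 + 0.040089 + 0.035 + 0.0325 + 0.03128 = 0.187637 → 0.188.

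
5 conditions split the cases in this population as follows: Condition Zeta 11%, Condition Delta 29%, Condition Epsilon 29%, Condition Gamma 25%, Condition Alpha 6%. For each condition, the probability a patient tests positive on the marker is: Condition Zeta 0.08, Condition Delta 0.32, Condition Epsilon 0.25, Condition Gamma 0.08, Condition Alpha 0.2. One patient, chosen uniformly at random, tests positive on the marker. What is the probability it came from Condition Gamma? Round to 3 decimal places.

0.097

Unnormalized posteriors (prior × likelihood):
  Condition Zeta: 0.11 × 0.08 = 0.0088
  Condition Delta: 0.29 × 0.32 = 0.0928
  Condition Epsilon: 0.29 × 0.25 = 0.0725
  Condition Gamma: 0.25 × 0.08 = 0.02
  Condition Alpha: 0.06 × 0.2 = 0.012
Normalizing constant = 0.2061.
P(Condition Gamma | evidence) = 0.02 / 0.2061 ≈ 0.097.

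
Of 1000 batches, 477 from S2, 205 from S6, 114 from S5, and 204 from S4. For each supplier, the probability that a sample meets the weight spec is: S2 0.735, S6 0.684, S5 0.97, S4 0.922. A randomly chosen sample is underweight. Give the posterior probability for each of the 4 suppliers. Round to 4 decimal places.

Taking complements, P(underweight | each) = S2 0.265, S6 0.316, S5 0.03, S4 0.078.
Unnormalized posteriors (prior × likelihood):
  S2: 0.477 × 0.265 = 0.126405
  S6: 0.205 × 0.316 = 0.06478
  S5: 0.114 × 0.03 = 0.00342
  S4: 0.204 × 0.078 = 0.015912
Normalizing constant = 0.210517.
P(S2 | underweight) = 0.126405/0.210517 ≈ 0.6005
P(S6 | underweight) = 0.06478/0.210517 ≈ 0.3077
P(S5 | underweight) = 0.00342/0.210517 ≈ 0.0162
P(S4 | underweight) = 0.015912/0.210517 ≈ 0.0756

S2 0.6005, S6 0.3077, S5 0.0162, S4 0.0756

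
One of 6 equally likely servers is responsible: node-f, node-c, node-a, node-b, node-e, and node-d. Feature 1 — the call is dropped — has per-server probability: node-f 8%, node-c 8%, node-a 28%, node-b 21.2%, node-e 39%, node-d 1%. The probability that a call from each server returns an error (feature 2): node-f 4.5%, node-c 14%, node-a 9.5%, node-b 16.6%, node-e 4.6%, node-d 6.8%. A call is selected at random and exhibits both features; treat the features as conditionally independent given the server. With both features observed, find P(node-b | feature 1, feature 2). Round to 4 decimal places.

With a uniform prior (1/6 each), posterior ∝ likelihood:
  node-f: 0.08 × 0.045 = 0.0036
  node-c: 0.08 × 0.14 = 0.0112
  node-a: 0.28 × 0.095 = 0.0266
  node-b: 0.212 × 0.166 = 0.035192
  node-e: 0.39 × 0.046 = 0.01794
  node-d: 0.01 × 0.068 = 0.00068
Sum = 0.095212.
P(node-b | evidence) = 0.035192 / 0.095212 ≈ 0.3696.

0.3696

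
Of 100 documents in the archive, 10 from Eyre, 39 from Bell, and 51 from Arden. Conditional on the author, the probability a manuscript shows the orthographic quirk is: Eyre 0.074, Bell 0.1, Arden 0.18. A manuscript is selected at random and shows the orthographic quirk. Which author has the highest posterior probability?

Prior × likelihood for each hypothesis:
  Eyre: 0.1 × 0.074 = 0.0074
  Bell: 0.39 × 0.1 = 0.039
  Arden: 0.51 × 0.18 = 0.0918
Normalizing constant = 0.1382.
Largest term belongs to Arden, so Arden is most probable.

Arden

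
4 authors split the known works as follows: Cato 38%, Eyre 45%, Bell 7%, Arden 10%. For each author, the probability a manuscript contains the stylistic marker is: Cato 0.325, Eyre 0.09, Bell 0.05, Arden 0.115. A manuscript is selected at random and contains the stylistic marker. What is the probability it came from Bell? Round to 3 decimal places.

0.020

Unnormalized posteriors (prior × likelihood):
  Cato: 0.38 × 0.325 = 0.1235
  Eyre: 0.45 × 0.09 = 0.0405
  Bell: 0.07 × 0.05 = 0.0035
  Arden: 0.1 × 0.115 = 0.0115
Sum = 0.179.
P(Bell | evidence) = 0.0035 / 0.179 ≈ 0.020.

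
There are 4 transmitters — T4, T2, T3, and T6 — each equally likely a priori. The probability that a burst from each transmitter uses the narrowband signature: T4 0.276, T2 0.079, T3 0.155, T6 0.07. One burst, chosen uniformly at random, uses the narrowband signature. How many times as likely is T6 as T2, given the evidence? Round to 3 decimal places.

0.886

Since the prior is uniform, the posterior is proportional to the likelihood:
  T4: 0.276
  T2: 0.079
  T3: 0.155
  T6: 0.07
Normalizing constant = 0.58.
The ratio is 0.07 / 0.079 (the normalizer cancels) = 0.886.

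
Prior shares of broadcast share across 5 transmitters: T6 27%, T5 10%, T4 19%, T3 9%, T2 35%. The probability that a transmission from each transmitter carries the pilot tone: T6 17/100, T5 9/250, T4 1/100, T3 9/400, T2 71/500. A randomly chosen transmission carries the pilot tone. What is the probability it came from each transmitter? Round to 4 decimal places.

Unnormalized posteriors (prior × likelihood):
  T6: 0.27 × 0.17 = 0.0459
  T5: 0.1 × 0.036 = 0.0036
  T4: 0.19 × 0.01 = 0.0019
  T3: 0.09 × 0.0225 = 0.002025
  T2: 0.35 × 0.142 = 0.0497
Sum = 0.103125.
P(T6 | pilot) = 0.0459/0.103125 ≈ 0.4451
P(T5 | pilot) = 0.0036/0.103125 ≈ 0.0349
P(T4 | pilot) = 0.0019/0.103125 ≈ 0.0184
P(T3 | pilot) = 0.002025/0.103125 ≈ 0.0196
P(T2 | pilot) = 0.0497/0.103125 ≈ 0.4819

T6 0.4451, T5 0.0349, T4 0.0184, T3 0.0196, T2 0.4819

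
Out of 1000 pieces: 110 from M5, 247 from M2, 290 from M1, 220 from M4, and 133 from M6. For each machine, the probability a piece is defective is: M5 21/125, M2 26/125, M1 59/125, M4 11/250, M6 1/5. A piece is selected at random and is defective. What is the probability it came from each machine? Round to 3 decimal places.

M5 0.076, M2 0.211, M1 0.563, M4 0.040, M6 0.109

By Bayes' rule, posterior ∝ prior × likelihood:
  M5: 0.11 × 0.168 = 0.01848
  M2: 0.247 × 0.208 = 0.051376
  M1: 0.29 × 0.472 = 0.13688
  M4: 0.22 × 0.044 = 0.00968
  M6: 0.133 × 0.2 = 0.0266
Sum = 0.243016.
P(M5 | defective) = 0.01848/0.243016 ≈ 0.076
P(M2 | defective) = 0.051376/0.243016 ≈ 0.211
P(M1 | defective) = 0.13688/0.243016 ≈ 0.563
P(M4 | defective) = 0.00968/0.243016 ≈ 0.040
P(M6 | defective) = 0.0266/0.243016 ≈ 0.109
(Check: 0.076+0.211+0.563+0.040+0.109 = 0.999.)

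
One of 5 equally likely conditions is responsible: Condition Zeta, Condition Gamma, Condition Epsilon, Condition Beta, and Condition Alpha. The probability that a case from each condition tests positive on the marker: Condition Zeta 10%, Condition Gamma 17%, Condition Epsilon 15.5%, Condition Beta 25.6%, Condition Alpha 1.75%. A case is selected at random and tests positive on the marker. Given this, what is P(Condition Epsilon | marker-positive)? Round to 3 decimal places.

0.222

With a uniform prior (1/5 each), posterior ∝ likelihood:
  Condition Zeta: 0.1
  Condition Gamma: 0.17
  Condition Epsilon: 0.155
  Condition Beta: 0.256
  Condition Alpha: 0.0175
Total = 0.6985.
P(Condition Epsilon | evidence) = 0.155 / 0.6985 ≈ 0.222.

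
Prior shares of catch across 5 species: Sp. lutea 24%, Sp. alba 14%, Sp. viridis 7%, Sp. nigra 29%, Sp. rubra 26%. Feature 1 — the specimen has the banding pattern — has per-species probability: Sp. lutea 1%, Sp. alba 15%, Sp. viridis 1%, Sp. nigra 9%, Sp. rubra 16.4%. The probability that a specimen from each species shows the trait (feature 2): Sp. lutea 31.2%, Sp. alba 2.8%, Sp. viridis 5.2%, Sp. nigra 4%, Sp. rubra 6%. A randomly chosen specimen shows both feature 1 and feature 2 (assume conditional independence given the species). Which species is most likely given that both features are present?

Sp. rubra

By Bayes' rule, posterior ∝ prior × likelihood:
  Sp. lutea: 0.24 × 0.01 × 0.312 = 0.0007488
  Sp. alba: 0.14 × 0.15 × 0.028 = 0.000588
  Sp. viridis: 0.07 × 0.01 × 0.052 = 0.0000364
  Sp. nigra: 0.29 × 0.09 × 0.04 = 0.001044
  Sp. rubra: 0.26 × 0.164 × 0.06 = 0.0025584
Total = 0.0049756.
Largest term belongs to Sp. rubra, so Sp. rubra is most probable.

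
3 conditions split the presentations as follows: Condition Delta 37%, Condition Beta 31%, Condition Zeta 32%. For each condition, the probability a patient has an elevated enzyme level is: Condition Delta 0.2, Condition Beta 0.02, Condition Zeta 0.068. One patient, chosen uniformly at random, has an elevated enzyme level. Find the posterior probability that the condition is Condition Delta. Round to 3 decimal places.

0.726

By Bayes' rule, posterior ∝ prior × likelihood:
  Condition Delta: 0.37 × 0.2 = 0.074
  Condition Beta: 0.31 × 0.02 = 0.0062
  Condition Zeta: 0.32 × 0.068 = 0.02176
Normalizing constant = 0.10196.
P(Condition Delta | evidence) = 0.074 / 0.10196 ≈ 0.726.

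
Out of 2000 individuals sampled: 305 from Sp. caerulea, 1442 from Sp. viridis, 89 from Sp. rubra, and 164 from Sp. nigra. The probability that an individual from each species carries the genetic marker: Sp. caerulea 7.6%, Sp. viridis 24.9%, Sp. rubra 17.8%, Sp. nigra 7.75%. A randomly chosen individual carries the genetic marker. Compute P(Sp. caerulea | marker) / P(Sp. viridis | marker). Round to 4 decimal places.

By Bayes' rule, posterior ∝ prior × likelihood:
  Sp. caerulea: 0.1525 × 0.076 = 0.01159
  Sp. viridis: 0.721 × 0.249 = 0.179529
  Sp. rubra: 0.0445 × 0.178 = 0.007921
  Sp. nigra: 0.082 × 0.0775 = 0.006355
Normalizing constant = 0.205395.
The ratio is 0.01159 / 0.179529 (the normalizer cancels) = 0.0646.

0.0646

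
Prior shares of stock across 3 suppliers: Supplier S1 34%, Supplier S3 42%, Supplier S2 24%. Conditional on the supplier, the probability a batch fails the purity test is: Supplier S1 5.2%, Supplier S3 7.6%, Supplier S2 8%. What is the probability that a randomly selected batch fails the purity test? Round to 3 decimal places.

Unnormalized posteriors (prior × likelihood):
  Supplier S1: 0.34 × 0.052 = 0.01768
  Supplier S3: 0.42 × 0.076 = 0.03192
  Supplier S2: 0.24 × 0.08 = 0.0192
P(off-spec) = 0.01768 + 0.03192 + 0.0192 = 0.0688 → 0.069.

0.069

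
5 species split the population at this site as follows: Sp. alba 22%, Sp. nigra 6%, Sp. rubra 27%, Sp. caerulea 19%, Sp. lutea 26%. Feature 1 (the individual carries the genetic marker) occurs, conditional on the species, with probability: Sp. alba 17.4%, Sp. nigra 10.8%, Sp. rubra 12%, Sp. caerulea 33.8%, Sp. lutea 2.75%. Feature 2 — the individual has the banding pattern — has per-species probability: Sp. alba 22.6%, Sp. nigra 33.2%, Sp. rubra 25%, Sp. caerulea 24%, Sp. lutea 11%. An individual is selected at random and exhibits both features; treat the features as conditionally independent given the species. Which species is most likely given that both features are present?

Sp. caerulea

Compute prior × likelihood for every hypothesis:
  Sp. alba: 0.22 × 0.174 × 0.226 = 0.00865128
  Sp. nigra: 0.06 × 0.108 × 0.332 = 0.00215136
  Sp. rubra: 0.27 × 0.12 × 0.25 = 0.0081
  Sp. caerulea: 0.19 × 0.338 × 0.24 = 0.0154128
  Sp. lutea: 0.26 × 0.0275 × 0.11 = 0.0007865
Sum = 0.03510194.
Largest term belongs to Sp. caerulea, so Sp. caerulea is most probable.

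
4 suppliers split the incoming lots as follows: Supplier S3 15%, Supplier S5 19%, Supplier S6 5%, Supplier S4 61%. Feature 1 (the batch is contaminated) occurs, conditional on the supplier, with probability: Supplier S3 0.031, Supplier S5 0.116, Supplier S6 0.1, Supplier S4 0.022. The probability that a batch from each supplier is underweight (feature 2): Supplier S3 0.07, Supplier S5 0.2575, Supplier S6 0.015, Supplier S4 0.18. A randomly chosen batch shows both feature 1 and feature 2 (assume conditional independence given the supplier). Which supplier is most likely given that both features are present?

Supplier S5

Prior × likelihood for each hypothesis:
  Supplier S3: 0.15 × 0.031 × 0.07 = 0.0003255
  Supplier S5: 0.19 × 0.116 × 0.2575 = 0.0056753
  Supplier S6: 0.05 × 0.1 × 0.015 = 0.000075
  Supplier S4: 0.61 × 0.022 × 0.18 = 0.0024156
Total = 0.0084914.
Largest term belongs to Supplier S5, so Supplier S5 is most probable.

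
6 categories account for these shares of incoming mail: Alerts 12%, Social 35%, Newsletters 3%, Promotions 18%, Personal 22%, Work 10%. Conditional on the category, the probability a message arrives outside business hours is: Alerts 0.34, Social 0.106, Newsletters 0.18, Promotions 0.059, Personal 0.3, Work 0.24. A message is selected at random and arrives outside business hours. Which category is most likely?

Compute prior × likelihood for every hypothesis:
  Alerts: 0.12 × 0.34 = 0.0408
  Social: 0.35 × 0.106 = 0.0371
  Newsletters: 0.03 × 0.18 = 0.0054
  Promotions: 0.18 × 0.059 = 0.01062
  Personal: 0.22 × 0.3 = 0.066
  Work: 0.1 × 0.24 = 0.024
Normalizing constant = 0.18392.
Largest term belongs to Personal, so Personal is most probable.

Personal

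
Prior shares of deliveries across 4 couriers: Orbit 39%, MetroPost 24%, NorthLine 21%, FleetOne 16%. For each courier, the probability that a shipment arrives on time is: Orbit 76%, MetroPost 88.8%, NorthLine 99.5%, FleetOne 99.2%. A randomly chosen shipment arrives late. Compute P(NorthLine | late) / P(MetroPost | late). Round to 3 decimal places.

Taking complements, P(late | each) = Orbit 0.24, MetroPost 0.112, NorthLine 0.005, FleetOne 0.008.
Unnormalized posteriors (prior × likelihood):
  Orbit: 0.39 × 0.24 = 0.0936
  MetroPost: 0.24 × 0.112 = 0.02688
  NorthLine: 0.21 × 0.005 = 0.00105
  FleetOne: 0.16 × 0.008 = 0.00128
Total = 0.12281.
The ratio is 0.00105 / 0.02688 (the normalizer cancels) = 0.039.

0.039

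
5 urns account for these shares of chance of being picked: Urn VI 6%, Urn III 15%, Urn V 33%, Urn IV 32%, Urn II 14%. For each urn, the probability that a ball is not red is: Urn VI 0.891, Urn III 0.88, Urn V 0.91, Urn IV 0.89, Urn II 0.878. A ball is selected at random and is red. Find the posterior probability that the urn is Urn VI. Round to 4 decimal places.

Taking complements, P(red | each) = Urn VI 0.109, Urn III 0.12, Urn V 0.09, Urn IV 0.11, Urn II 0.122.
Prior × likelihood for each hypothesis:
  Urn VI: 0.06 × 0.109 = 0.00654
  Urn III: 0.15 × 0.12 = 0.018
  Urn V: 0.33 × 0.09 = 0.0297
  Urn IV: 0.32 × 0.11 = 0.0352
  Urn II: 0.14 × 0.122 = 0.01708
Normalizing constant = 0.10652.
P(Urn VI | evidence) = 0.00654 / 0.10652 ≈ 0.0614.

0.0614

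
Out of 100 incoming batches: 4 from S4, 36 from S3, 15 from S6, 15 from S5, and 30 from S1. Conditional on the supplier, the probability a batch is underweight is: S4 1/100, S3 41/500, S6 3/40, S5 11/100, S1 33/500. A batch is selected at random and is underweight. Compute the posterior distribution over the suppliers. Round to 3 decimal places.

Compute prior × likelihood for every hypothesis:
  S4: 0.04 × 0.01 = 0.0004
  S3: 0.36 × 0.082 = 0.02952
  S6: 0.15 × 0.075 = 0.01125
  S5: 0.15 × 0.11 = 0.0165
  S1: 0.3 × 0.066 = 0.0198
Sum = 0.07747.
P(S4 | underweight) = 0.0004/0.07747 ≈ 0.005
P(S3 | underweight) = 0.02952/0.07747 ≈ 0.381
P(S6 | underweight) = 0.01125/0.07747 ≈ 0.145
P(S5 | underweight) = 0.0165/0.07747 ≈ 0.213
P(S1 | underweight) = 0.0198/0.07747 ≈ 0.256

S4 0.005, S3 0.381, S6 0.145, S5 0.213, S1 0.256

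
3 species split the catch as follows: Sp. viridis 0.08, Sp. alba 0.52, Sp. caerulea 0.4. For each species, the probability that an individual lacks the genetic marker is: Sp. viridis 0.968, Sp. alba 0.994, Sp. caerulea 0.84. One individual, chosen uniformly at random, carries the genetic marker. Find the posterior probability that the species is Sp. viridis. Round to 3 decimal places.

0.037

Taking complements, P(marker | each) = Sp. viridis 0.032, Sp. alba 0.006, Sp. caerulea 0.16.
Unnormalized posteriors (prior × likelihood):
  Sp. viridis: 0.08 × 0.032 = 0.00256
  Sp. alba: 0.52 × 0.006 = 0.00312
  Sp. caerulea: 0.4 × 0.16 = 0.064
Sum = 0.06968.
P(Sp. viridis | evidence) = 0.00256 / 0.06968 ≈ 0.037.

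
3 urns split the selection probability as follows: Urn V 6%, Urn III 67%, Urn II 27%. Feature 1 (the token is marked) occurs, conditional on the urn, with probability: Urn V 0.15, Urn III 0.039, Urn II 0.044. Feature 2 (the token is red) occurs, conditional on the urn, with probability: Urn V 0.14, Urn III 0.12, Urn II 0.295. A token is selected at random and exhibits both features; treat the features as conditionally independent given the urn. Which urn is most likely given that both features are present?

Prior × likelihood for each hypothesis:
  Urn V: 0.06 × 0.15 × 0.14 = 0.00126
  Urn III: 0.67 × 0.039 × 0.12 = 0.0031356
  Urn II: 0.27 × 0.044 × 0.295 = 0.0035046
Sum = 0.0079002.
Largest term belongs to Urn II, so Urn II is most probable.

Urn II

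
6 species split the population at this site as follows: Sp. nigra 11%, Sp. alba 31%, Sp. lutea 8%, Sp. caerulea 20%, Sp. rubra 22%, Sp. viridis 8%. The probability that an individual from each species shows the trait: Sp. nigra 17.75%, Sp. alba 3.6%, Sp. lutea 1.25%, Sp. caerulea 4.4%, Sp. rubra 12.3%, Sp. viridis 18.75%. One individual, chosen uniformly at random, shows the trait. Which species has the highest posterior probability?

Prior × likelihood for each hypothesis:
  Sp. nigra: 0.11 × 0.1775 = 0.019525
  Sp. alba: 0.31 × 0.036 = 0.01116
  Sp. lutea: 0.08 × 0.0125 = 0.001
  Sp. caerulea: 0.2 × 0.044 = 0.0088
  Sp. rubra: 0.22 × 0.123 = 0.02706
  Sp. viridis: 0.08 × 0.1875 = 0.015
Total = 0.082545.
Largest term belongs to Sp. rubra, so Sp. rubra is most probable.

Sp. rubra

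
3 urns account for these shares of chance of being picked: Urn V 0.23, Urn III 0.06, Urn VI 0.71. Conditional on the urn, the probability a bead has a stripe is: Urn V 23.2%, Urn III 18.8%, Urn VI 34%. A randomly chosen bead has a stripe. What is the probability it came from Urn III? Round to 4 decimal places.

Compute prior × likelihood for every hypothesis:
  Urn V: 0.23 × 0.232 = 0.05336
  Urn III: 0.06 × 0.188 = 0.01128
  Urn VI: 0.71 × 0.34 = 0.2414
Normalizing constant = 0.30604.
P(Urn III | evidence) = 0.01128 / 0.30604 ≈ 0.0369.

0.0369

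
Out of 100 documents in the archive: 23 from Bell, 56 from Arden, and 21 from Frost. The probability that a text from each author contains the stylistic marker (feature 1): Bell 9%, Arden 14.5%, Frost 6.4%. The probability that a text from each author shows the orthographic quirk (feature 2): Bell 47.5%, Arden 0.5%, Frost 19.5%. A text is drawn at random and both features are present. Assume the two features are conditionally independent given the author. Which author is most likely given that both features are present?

Bell

Unnormalized posteriors (prior × likelihood):
  Bell: 0.23 × 0.09 × 0.475 = 0.0098325
  Arden: 0.56 × 0.145 × 0.005 = 0.000406
  Frost: 0.21 × 0.064 × 0.195 = 0.0026208
Normalizing constant = 0.0128593.
Largest term belongs to Bell, so Bell is most probable.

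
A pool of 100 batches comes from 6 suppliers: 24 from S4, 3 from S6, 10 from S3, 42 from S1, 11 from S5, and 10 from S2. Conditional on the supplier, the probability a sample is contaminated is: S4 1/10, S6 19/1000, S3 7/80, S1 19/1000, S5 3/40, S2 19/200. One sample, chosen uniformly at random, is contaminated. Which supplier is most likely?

Compute prior × likelihood for every hypothesis:
  S4: 0.24 × 0.1 = 0.024
  S6: 0.03 × 0.019 = 0.00057
  S3: 0.1 × 0.0875 = 0.00875
  S1: 0.42 × 0.019 = 0.00798
  S5: 0.11 × 0.075 = 0.00825
  S2: 0.1 × 0.095 = 0.0095
Sum = 0.05905.
Largest term belongs to S4, so S4 is most probable.

S4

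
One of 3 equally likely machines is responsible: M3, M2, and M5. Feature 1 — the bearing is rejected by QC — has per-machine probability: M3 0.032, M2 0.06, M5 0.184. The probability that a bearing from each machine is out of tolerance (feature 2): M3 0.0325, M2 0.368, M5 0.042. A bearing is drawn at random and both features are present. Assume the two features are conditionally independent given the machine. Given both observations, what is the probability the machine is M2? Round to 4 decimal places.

0.7158

Since the prior is uniform, the posterior is proportional to the likelihood:
  M3: 0.032 × 0.0325 = 0.00104
  M2: 0.06 × 0.368 = 0.02208
  M5: 0.184 × 0.042 = 0.007728
Sum = 0.030848.
P(M2 | evidence) = 0.02208 / 0.030848 ≈ 0.7158.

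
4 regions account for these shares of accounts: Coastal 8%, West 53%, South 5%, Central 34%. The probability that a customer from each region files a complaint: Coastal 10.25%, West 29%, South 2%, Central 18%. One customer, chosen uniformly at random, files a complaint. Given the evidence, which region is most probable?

West

Prior × likelihood for each hypothesis:
  Coastal: 0.08 × 0.1025 = 0.0082
  West: 0.53 × 0.29 = 0.1537
  South: 0.05 × 0.02 = 0.001
  Central: 0.34 × 0.18 = 0.0612
Sum = 0.2241.
Largest term belongs to West, so West is most probable.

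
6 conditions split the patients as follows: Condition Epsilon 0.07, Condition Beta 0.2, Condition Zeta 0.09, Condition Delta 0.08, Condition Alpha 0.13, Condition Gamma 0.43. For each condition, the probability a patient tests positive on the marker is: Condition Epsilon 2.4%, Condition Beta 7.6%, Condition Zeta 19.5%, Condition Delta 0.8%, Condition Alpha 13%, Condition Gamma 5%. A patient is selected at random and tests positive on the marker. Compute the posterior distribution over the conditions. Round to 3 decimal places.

Compute prior × likelihood for every hypothesis:
  Condition Epsilon: 0.07 × 0.024 = 0.00168
  Condition Beta: 0.2 × 0.076 = 0.0152
  Condition Zeta: 0.09 × 0.195 = 0.01755
  Condition Delta: 0.08 × 0.008 = 0.00064
  Condition Alpha: 0.13 × 0.13 = 0.0169
  Condition Gamma: 0.43 × 0.05 = 0.0215
Total = 0.07347.
P(Condition Epsilon | marker-positive) = 0.00168/0.07347 ≈ 0.023
P(Condition Beta | marker-positive) = 0.0152/0.07347 ≈ 0.207
P(Condition Zeta | marker-positive) = 0.01755/0.07347 ≈ 0.239
P(Condition Delta | marker-positive) = 0.00064/0.07347 ≈ 0.009
P(Condition Alpha | marker-positive) = 0.0169/0.07347 ≈ 0.230
P(Condition Gamma | marker-positive) = 0.0215/0.07347 ≈ 0.293

Condition Epsilon 0.023, Condition Beta 0.207, Condition Zeta 0.239, Condition Delta 0.009, Condition Alpha 0.230, Condition Gamma 0.293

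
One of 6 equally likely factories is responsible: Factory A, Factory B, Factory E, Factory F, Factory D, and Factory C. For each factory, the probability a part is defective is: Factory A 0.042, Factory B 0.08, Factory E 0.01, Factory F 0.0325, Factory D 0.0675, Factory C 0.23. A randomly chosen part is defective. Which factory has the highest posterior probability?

Factory C

With a uniform prior (1/6 each), posterior ∝ likelihood:
  Factory A: 0.042
  Factory B: 0.08
  Factory E: 0.01
  Factory F: 0.0325
  Factory D: 0.0675
  Factory C: 0.23
Normalizing constant = 0.462.
Largest term belongs to Factory C, so Factory C is most probable.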